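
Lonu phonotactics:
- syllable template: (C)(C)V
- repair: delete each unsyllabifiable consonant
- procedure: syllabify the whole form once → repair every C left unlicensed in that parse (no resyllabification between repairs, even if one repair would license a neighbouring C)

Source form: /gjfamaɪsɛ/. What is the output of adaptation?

jfamaɪsɛ

The consonants /g/ cannot be parsed into a legal (C)(C)V syllable (no codas are permitted; onsets may contain at most 2 consonants).
Deletion applies to /g/.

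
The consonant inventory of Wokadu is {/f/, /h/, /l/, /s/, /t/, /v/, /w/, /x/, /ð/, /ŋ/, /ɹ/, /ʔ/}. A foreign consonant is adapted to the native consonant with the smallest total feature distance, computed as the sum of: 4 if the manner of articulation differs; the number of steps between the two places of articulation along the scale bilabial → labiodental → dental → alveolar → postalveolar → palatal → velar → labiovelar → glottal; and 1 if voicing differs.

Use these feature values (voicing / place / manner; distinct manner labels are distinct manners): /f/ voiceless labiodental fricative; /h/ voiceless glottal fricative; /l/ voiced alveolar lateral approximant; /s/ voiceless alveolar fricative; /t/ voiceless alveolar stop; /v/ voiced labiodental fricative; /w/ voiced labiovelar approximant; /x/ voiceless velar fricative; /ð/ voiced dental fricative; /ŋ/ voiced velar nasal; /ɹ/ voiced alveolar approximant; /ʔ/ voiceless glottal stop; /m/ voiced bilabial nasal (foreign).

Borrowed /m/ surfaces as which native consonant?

/v/ is closest: manner differs (nasal→fricative, +4), place distance 1 (bilabial→labiodental), same voicing; total 5. Next closest is /f/ at distance 6.

v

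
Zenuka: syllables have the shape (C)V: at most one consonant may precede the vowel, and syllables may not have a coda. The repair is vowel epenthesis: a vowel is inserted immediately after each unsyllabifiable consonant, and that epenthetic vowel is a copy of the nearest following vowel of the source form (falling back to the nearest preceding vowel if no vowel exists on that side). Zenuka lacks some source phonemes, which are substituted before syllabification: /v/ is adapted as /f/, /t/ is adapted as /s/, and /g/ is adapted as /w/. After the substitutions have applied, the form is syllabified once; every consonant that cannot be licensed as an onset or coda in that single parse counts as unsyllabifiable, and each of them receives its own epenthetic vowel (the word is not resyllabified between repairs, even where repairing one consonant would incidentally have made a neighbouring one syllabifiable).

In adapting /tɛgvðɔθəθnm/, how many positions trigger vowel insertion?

After substitution the input is /sɛwfðɔθəθnm/.
The unsyllabifiable consonants are /w/, /f/, /θ/, /n/, /m/; each receives one epenthetic vowel.

5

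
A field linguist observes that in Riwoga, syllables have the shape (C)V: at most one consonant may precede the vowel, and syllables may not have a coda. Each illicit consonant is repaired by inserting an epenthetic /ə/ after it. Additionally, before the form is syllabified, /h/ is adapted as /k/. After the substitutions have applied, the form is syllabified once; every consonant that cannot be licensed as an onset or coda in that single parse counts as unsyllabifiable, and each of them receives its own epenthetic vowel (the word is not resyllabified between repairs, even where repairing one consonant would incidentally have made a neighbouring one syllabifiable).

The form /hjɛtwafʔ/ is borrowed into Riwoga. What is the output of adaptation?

kəjɛtəwafəʔə

Substitution: /h/ → /k/, giving /kjɛtwafʔ/.
Under (C)V, the unsyllabifiable consonants are /k/, /t/, /f/, /ʔ/ (no codas are permitted; onsets are limited to one consonant).
Epenthesis after each stranded consonant: /k/ → /kə/, /t/ → /tə/, /f/ → /fə/, /ʔ/ → /ʔə/.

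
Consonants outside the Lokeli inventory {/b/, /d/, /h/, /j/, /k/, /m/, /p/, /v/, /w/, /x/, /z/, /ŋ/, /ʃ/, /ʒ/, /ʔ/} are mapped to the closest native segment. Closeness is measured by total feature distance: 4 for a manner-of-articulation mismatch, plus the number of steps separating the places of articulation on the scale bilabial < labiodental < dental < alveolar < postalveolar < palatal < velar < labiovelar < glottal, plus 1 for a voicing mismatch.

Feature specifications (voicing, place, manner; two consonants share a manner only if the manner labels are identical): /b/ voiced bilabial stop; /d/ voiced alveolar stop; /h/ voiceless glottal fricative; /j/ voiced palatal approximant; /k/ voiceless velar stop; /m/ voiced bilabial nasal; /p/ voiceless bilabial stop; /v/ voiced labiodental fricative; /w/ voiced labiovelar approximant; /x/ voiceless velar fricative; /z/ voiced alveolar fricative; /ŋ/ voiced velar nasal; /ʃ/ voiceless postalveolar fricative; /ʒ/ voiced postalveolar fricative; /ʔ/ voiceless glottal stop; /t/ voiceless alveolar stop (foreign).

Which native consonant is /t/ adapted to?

/d/ is closest: same manner (stop), place distance 0 (alveolar→alveolar), voicing differs (+1); total 1. Next closest is /k/ at distance 3.

d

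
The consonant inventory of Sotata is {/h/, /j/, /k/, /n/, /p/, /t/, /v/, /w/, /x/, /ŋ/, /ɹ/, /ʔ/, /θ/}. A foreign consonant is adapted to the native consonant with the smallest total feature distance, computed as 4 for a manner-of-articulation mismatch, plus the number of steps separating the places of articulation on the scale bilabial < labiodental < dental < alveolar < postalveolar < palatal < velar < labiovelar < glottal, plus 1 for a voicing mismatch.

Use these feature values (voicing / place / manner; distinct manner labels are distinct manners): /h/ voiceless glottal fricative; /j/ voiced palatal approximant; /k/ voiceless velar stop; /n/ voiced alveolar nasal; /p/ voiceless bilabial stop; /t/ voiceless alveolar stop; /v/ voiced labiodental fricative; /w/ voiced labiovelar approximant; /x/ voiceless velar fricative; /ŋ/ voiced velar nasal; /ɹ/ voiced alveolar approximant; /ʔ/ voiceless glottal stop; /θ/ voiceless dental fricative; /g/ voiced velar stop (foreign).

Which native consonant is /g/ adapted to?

k

/k/ is closest: same manner (stop), place distance 0 (velar→velar), voicing differs (+1); total 1. Next closest is /ʔ/ at distance 3.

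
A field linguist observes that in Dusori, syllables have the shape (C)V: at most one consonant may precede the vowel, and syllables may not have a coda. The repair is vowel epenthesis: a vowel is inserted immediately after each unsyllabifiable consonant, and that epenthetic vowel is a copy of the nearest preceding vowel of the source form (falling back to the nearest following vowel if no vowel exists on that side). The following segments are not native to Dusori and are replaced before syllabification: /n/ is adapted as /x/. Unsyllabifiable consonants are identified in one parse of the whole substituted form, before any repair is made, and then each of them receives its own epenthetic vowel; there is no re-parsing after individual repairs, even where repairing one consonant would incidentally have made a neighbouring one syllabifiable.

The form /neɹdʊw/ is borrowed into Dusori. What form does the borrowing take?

xeɹedʊwʊ

Substitution: /n/ → /x/, giving /xeɹdʊw/.
Syllabifying with onset maximization leaves /ɹ/, /w/ stranded (no codas are permitted; onsets are limited to one consonant).
Inserting the epenthetic vowel yields /ɹ/ → /ɹe/, /w/ → /wʊ/.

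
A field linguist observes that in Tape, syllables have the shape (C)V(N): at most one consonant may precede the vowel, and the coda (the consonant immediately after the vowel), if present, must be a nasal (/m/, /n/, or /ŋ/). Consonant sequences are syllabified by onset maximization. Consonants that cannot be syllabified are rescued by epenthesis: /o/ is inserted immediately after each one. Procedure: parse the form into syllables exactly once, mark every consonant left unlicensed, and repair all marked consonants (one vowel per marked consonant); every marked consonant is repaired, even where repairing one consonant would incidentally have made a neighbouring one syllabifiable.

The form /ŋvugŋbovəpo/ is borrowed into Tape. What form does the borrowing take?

ŋovugoŋobovəpo

Under (C)V(N), the unsyllabifiable consonants are /ŋ/, /g/, /ŋ/ (only a nasal (/m/, /n/, or /ŋ/) is licensed in coda position; onsets are limited to one consonant).
Each unlicensed consonant becomes the onset of a new syllable: /ŋ/ → /ŋo/, /g/ → /go/, /ŋ/ → /ŋo/.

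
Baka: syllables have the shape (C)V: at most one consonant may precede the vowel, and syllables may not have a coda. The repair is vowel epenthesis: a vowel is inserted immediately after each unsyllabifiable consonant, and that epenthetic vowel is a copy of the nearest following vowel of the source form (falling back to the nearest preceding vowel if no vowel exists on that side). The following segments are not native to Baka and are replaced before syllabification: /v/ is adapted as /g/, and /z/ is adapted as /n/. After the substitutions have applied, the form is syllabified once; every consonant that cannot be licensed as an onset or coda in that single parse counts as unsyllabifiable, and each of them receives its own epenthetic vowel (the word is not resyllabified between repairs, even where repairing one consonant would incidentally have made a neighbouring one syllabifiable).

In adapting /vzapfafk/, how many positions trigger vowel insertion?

4

After substitution the input is /gnapfafk/.
The unsyllabifiable consonants are /g/, /p/, /f/, /k/; each receives one epenthetic vowel.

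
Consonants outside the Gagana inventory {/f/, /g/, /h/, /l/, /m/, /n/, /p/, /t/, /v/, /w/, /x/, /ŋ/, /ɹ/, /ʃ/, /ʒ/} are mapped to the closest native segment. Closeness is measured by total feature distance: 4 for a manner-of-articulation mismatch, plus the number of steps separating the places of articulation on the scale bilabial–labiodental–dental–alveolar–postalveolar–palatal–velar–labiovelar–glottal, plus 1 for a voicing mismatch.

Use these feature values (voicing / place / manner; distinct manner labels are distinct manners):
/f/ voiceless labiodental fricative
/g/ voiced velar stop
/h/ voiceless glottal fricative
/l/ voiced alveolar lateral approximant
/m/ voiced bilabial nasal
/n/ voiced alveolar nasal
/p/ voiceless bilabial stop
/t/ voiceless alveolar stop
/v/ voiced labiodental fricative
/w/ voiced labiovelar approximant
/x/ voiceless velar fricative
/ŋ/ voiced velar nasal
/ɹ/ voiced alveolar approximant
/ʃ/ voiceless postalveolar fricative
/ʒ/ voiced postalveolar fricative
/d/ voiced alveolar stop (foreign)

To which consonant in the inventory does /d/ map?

t

/t/ is closest: same manner (stop), place distance 0 (alveolar→alveolar), voicing differs (+1); total 1. Next closest is /g/ at distance 3.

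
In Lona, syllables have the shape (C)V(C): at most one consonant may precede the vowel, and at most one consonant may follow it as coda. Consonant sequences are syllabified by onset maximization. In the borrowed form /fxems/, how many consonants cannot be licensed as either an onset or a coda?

2

Syllabifying with onset maximization leaves /f/, /s/ stranded (at most one coda consonant is licensed; onsets are limited to one consonant).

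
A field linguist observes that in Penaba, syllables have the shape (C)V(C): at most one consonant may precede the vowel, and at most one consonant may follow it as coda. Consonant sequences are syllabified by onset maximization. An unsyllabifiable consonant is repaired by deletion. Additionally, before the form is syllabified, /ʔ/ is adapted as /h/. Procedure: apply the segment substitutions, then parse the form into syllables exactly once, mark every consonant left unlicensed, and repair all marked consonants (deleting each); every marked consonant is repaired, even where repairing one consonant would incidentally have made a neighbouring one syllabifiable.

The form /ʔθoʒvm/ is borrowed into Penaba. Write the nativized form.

θoʒ

Substitution: /ʔ/ → /h/, giving /hθoʒvm/.
The consonants /h/, /v/, /m/ cannot be parsed into a legal (C)V(C) syllable (at most one coda consonant is licensed; onsets are limited to one consonant).
Deletion applies to /h/, /v/, /m/.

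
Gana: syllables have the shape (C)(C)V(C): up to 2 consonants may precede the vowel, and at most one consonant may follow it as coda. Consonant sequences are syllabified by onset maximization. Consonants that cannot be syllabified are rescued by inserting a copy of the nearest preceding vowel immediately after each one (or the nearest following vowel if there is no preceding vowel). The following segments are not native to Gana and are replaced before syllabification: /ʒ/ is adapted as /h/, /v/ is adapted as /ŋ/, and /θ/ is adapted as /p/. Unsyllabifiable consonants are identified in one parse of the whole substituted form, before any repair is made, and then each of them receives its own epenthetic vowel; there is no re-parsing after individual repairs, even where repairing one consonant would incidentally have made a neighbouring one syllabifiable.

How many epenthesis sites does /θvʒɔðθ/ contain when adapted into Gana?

2

After substitution the input is /pŋhɔðp/.
The unsyllabifiable consonants are /p/, /p/; each receives one epenthetic vowel.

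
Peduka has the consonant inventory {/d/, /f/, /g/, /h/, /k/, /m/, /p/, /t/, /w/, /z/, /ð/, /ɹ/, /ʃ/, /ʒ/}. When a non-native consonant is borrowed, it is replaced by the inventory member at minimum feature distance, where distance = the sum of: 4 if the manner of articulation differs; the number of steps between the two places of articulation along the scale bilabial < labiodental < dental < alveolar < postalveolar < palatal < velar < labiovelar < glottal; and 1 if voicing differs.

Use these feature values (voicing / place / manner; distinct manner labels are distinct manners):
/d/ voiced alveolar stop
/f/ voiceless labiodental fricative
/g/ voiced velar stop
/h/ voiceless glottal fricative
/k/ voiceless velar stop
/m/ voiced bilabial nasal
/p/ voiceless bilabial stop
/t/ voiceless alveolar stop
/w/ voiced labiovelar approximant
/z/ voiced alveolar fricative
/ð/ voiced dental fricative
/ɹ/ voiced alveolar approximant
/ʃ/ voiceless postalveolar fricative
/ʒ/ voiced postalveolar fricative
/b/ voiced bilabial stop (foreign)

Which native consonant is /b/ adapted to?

/p/ is closest: same manner (stop), place distance 0 (bilabial→bilabial), voicing differs (+1); total 1. Next closest is /d/ at distance 3.

p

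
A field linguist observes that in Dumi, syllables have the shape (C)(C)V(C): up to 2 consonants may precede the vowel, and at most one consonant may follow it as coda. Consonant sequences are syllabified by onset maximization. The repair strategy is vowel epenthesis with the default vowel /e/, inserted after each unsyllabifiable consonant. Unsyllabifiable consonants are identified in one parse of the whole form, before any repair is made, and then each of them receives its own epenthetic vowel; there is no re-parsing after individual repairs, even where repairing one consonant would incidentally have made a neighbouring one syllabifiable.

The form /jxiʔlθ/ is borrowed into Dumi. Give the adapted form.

The consonants /l/, /θ/ cannot be parsed into a legal (C)(C)V(C) syllable (at most one coda consonant is licensed; onsets may contain at most 2 consonants).
Inserting the epenthetic vowel yields /l/ → /le/, /θ/ → /θe/.

jxiʔleθe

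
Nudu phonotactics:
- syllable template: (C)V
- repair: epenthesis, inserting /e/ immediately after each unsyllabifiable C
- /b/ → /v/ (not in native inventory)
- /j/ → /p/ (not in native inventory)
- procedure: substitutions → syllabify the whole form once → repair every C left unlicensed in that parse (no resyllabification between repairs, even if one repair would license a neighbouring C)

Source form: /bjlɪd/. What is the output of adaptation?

Substitution: /b/ → /v/, /j/ → /p/, giving /vplɪd/.
The consonants /v/, /p/, /d/ cannot be parsed into a legal (C)V syllable (no codas are permitted; onsets are limited to one consonant).
Inserting the epenthetic vowel yields /v/ → /ve/, /p/ → /pe/, /d/ → /de/.

vepelɪde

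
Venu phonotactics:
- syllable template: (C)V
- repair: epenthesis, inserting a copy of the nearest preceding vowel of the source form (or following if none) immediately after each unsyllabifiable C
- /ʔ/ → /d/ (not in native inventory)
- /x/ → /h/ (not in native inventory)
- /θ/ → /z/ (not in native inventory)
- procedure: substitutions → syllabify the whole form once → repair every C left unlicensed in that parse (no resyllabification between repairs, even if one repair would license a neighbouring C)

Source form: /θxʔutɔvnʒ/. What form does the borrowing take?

Substitution: /θ/ → /z/, /x/ → /h/, /ʔ/ → /d/, giving /zhdutɔvnʒ/.
Under (C)V, the unsyllabifiable consonants are /z/, /h/, /v/, /n/, /ʒ/ (no codas are permitted; onsets are limited to one consonant).
Epenthesis after each stranded consonant: /z/ → /zu/, /h/ → /hu/, /v/ → /vɔ/, /n/ → /nɔ/, /ʒ/ → /ʒɔ/.

zuhudutɔvɔnɔʒɔ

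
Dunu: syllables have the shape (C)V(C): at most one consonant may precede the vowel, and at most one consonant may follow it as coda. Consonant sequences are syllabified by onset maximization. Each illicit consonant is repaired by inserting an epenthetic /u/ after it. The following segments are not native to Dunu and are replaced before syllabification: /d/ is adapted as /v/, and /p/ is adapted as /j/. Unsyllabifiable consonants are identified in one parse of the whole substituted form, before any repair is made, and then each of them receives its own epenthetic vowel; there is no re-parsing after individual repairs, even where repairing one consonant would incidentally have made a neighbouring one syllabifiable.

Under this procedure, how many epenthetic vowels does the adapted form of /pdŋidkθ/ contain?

4

After substitution the input is /jvŋivkθ/.
The unsyllabifiable consonants are /j/, /v/, /k/, /θ/; each receives one epenthetic vowel.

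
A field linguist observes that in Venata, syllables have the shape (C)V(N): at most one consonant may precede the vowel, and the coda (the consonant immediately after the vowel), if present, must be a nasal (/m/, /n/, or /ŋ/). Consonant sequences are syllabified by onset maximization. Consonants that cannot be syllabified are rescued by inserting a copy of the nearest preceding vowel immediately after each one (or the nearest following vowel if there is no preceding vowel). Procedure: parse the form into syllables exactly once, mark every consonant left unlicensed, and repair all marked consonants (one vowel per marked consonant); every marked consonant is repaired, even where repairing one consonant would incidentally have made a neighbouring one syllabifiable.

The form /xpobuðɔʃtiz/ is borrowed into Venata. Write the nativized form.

xopobuðɔʃɔtizi

Syllabifying with onset maximization leaves /x/, /ʃ/, /z/ stranded (only a nasal (/m/, /n/, or /ŋ/) is licensed in coda position; onsets are limited to one consonant).
Inserting the epenthetic vowel yields /x/ → /xo/, /ʃ/ → /ʃɔ/, /z/ → /zi/.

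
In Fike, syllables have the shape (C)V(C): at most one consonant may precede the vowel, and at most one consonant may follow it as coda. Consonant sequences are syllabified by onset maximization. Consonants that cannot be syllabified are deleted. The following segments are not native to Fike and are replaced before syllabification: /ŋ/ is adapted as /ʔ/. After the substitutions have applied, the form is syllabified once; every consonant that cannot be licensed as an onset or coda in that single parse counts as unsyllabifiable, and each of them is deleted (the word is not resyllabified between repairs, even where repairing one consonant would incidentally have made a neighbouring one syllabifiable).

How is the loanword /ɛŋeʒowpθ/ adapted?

ɛʔeʒow

Substitution: /ŋ/ → /ʔ/, giving /ɛʔeʒowpθ/.
Under (C)V(C), the unsyllabifiable consonants are /p/, /θ/ (at most one coda consonant is licensed; onsets are limited to one consonant).
Each unlicensed consonant is deleted: /p/, /θ/.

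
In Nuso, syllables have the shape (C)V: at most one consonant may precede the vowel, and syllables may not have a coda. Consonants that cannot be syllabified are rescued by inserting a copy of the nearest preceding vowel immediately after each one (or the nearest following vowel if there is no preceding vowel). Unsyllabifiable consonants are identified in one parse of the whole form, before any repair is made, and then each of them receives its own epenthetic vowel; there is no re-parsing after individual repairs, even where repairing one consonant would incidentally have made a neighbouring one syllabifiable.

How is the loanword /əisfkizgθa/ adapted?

Syllabifying with onset maximization leaves /s/, /f/, /z/, /g/ stranded (no codas are permitted; onsets are limited to one consonant).
Each unlicensed consonant becomes the onset of a new syllable: /s/ → /si/, /f/ → /fi/, /z/ → /zi/, /g/ → /gi/.

əisifikizigiθa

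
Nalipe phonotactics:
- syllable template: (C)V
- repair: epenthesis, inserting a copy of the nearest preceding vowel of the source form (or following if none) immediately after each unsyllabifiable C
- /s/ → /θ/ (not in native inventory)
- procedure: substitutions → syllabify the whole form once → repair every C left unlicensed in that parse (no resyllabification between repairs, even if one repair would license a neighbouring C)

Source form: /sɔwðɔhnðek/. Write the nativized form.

θɔwɔðɔhɔnɔðeke

Substitution: /s/ → /θ/, giving /θɔwðɔhnðek/.
The consonants /w/, /h/, /n/, /k/ cannot be parsed into a legal (C)V syllable (no codas are permitted; onsets are limited to one consonant).
Each unlicensed consonant becomes the onset of a new syllable: /w/ → /wɔ/, /h/ → /hɔ/, /n/ → /nɔ/, /k/ → /ke/.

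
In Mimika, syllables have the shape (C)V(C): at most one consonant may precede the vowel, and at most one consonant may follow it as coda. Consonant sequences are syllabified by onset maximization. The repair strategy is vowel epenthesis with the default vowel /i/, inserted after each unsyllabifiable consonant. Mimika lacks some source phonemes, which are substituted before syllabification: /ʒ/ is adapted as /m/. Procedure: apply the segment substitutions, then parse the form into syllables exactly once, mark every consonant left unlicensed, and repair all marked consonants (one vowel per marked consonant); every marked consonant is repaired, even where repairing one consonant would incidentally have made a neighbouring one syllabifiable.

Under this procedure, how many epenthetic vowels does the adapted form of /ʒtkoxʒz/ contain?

4

After substitution the input is /mtkoxmz/.
The unsyllabifiable consonants are /m/, /t/, /m/, /z/; each receives one epenthetic vowel.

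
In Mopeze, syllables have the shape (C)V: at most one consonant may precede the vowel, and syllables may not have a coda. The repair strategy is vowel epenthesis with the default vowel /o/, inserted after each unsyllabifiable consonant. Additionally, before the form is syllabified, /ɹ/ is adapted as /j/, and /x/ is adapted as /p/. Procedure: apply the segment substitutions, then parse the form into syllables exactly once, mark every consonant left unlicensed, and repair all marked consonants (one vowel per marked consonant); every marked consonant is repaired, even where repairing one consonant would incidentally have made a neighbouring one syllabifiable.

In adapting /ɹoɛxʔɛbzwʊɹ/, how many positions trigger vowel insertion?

After substitution the input is /joɛpʔɛbzwʊj/.
The unsyllabifiable consonants are /p/, /b/, /z/, /j/; each receives one epenthetic vowel.

4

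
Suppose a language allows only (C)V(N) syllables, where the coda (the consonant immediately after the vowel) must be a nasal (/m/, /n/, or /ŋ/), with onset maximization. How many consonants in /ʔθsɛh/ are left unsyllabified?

The consonants /ʔ/, /θ/, /h/ cannot be parsed into a legal (C)V(N) syllable (only a nasal (/m/, /n/, or /ŋ/) is licensed in coda position; onsets are limited to one consonant).

3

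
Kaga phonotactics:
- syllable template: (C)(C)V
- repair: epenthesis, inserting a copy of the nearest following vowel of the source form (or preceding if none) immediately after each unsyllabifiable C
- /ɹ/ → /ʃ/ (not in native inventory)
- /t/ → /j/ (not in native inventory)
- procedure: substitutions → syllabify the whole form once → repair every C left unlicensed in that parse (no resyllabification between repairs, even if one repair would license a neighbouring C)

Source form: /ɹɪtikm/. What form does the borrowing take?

ʃɪjikimi

Substitution: /ɹ/ → /ʃ/, /t/ → /j/, giving /ʃɪjikm/.
The consonants /k/, /m/ cannot be parsed into a legal (C)(C)V syllable (no codas are permitted; onsets may contain at most 2 consonants).
Epenthesis after each stranded consonant: /k/ → /ki/, /m/ → /mi/.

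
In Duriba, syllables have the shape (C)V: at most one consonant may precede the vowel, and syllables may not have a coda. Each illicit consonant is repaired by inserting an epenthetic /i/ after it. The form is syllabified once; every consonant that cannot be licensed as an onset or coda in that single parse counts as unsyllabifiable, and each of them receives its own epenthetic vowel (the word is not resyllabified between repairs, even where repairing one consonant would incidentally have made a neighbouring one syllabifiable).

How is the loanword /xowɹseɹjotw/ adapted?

The consonants /w/, /ɹ/, /ɹ/, /t/, /w/ cannot be parsed into a legal (C)V syllable (no codas are permitted; onsets are limited to one consonant).
Inserting the epenthetic vowel yields /w/ → /wi/, /ɹ/ → /ɹi/, /ɹ/ → /ɹi/, /t/ → /ti/, /w/ → /wi/.

xowiɹiseɹijotiwi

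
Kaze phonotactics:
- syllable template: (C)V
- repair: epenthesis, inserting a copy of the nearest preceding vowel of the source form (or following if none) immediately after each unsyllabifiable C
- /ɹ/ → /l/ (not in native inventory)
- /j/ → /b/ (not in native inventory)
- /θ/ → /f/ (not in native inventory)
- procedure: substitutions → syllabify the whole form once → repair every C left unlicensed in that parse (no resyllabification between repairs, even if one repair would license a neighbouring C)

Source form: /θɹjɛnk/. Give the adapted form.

fɛlɛbɛnɛkɛ

Substitution: /θ/ → /f/, /ɹ/ → /l/, /j/ → /b/, giving /flbɛnk/.
Syllabifying with onset maximization leaves /f/, /l/, /n/, /k/ stranded (no codas are permitted; onsets are limited to one consonant).
Each unlicensed consonant becomes the onset of a new syllable: /f/ → /fɛ/, /l/ → /lɛ/, /n/ → /nɛ/, /k/ → /kɛ/.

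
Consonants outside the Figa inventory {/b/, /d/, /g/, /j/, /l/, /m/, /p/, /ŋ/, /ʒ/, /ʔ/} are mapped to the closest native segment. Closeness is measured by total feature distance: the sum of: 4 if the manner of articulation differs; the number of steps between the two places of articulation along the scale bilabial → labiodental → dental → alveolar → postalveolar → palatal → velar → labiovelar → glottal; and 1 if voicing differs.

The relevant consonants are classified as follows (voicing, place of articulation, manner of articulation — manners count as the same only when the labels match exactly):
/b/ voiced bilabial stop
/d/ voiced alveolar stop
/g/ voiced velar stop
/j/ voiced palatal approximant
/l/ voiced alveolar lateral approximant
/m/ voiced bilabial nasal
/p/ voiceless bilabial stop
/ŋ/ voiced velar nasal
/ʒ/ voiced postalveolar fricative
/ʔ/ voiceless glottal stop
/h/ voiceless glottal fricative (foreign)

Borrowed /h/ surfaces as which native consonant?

ʔ

/ʔ/ is closest: manner differs (fricative→stop, +4), place distance 0 (glottal→glottal), same voicing; total 4. Next closest is /ʒ/ at distance 5.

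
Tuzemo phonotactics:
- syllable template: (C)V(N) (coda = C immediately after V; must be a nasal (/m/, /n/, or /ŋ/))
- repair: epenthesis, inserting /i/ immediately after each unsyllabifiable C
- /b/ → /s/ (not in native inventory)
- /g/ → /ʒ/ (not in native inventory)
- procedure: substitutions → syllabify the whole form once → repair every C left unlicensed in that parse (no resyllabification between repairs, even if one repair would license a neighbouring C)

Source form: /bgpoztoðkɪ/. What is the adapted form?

Substitution: /b/ → /s/, /g/ → /ʒ/, giving /sʒpoztoðkɪ/.
Syllabifying with onset maximization leaves /s/, /ʒ/, /z/, /ð/ stranded (only a nasal (/m/, /n/, or /ŋ/) is licensed in coda position; onsets are limited to one consonant).
Each unlicensed consonant becomes the onset of a new syllable: /s/ → /si/, /ʒ/ → /ʒi/, /z/ → /zi/, /ð/ → /ði/.

siʒipozitoðikɪ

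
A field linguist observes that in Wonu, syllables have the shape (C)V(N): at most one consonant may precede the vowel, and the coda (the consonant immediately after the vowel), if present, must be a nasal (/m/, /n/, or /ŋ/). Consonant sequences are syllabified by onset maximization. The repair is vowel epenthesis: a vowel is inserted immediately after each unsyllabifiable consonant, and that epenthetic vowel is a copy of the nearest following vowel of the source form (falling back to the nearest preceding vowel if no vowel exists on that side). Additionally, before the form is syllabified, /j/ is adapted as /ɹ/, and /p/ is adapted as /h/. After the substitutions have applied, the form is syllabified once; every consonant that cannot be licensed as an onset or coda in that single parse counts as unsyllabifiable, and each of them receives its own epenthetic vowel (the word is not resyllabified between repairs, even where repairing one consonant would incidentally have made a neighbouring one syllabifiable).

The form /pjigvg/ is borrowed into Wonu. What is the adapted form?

hiɹigivigi

Substitution: /p/ → /h/, /j/ → /ɹ/, giving /hɹigvg/.
Under (C)V(N), the unsyllabifiable consonants are /h/, /g/, /v/, /g/ (only a nasal (/m/, /n/, or /ŋ/) is licensed in coda position; onsets are limited to one consonant).
Inserting the epenthetic vowel yields /h/ → /hi/, /g/ → /gi/, /v/ → /vi/, /g/ → /gi/.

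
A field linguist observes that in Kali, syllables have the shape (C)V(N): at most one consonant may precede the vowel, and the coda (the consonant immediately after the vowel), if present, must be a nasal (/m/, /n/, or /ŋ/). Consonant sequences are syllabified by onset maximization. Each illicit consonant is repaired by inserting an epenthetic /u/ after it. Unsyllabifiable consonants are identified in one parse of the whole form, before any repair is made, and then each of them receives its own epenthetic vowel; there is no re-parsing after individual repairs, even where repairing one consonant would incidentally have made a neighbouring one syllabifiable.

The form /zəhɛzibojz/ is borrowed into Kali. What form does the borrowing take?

Under (C)V(N), the unsyllabifiable consonants are /j/, /z/ (only a nasal (/m/, /n/, or /ŋ/) is licensed in coda position; onsets are limited to one consonant).
Inserting the epenthetic vowel yields /j/ → /ju/, /z/ → /zu/.

zəhɛzibojuzu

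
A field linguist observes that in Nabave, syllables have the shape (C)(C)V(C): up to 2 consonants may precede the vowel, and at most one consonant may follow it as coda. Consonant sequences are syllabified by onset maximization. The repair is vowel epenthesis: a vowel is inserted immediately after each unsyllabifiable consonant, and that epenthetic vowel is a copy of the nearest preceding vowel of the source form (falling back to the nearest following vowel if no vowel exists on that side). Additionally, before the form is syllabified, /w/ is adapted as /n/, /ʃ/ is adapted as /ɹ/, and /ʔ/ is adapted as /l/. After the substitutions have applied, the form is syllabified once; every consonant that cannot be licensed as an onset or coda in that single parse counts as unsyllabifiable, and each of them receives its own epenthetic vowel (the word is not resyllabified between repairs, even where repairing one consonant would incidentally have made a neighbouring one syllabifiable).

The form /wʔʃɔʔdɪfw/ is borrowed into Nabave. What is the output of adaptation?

Substitution: /w/ → /n/, /ʔ/ → /l/, /ʃ/ → /ɹ/, giving /nlɹɔldɪfn/.
The consonants /n/, /n/ cannot be parsed into a legal (C)(C)V(C) syllable (at most one coda consonant is licensed; onsets may contain at most 2 consonants).
Epenthesis after each stranded consonant: /n/ → /nɔ/, /n/ → /nɪ/.

nɔlɹɔldɪfnɪ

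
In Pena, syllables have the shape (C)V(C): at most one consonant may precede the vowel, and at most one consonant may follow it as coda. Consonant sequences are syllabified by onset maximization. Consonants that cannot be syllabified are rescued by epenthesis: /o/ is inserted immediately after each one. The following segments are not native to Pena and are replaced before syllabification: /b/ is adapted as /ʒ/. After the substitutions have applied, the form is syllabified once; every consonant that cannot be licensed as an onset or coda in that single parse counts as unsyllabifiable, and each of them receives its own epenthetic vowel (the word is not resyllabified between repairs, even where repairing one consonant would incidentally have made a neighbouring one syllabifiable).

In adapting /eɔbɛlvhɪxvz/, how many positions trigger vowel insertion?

After substitution the input is /eɔʒɛlvhɪxvz/.
The unsyllabifiable consonants are /v/, /v/, /z/; each receives one epenthetic vowel.

3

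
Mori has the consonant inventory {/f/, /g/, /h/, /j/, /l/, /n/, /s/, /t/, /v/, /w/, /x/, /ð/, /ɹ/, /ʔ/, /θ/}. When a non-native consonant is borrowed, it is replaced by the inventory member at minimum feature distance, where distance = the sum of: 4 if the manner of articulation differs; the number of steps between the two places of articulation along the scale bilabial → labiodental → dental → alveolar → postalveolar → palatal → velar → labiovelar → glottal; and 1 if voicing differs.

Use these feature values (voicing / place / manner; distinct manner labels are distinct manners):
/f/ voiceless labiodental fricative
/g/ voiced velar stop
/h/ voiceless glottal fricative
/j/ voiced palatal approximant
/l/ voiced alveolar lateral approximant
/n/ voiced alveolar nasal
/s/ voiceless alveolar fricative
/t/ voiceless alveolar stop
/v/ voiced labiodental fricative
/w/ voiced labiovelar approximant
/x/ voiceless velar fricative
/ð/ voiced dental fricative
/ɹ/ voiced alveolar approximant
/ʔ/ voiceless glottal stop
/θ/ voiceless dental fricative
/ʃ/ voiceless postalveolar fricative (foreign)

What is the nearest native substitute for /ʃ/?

/s/ is closest: same manner (fricative), place distance 1 (postalveolar→alveolar), same voicing; total 1. Next closest is /x/ at distance 2.

s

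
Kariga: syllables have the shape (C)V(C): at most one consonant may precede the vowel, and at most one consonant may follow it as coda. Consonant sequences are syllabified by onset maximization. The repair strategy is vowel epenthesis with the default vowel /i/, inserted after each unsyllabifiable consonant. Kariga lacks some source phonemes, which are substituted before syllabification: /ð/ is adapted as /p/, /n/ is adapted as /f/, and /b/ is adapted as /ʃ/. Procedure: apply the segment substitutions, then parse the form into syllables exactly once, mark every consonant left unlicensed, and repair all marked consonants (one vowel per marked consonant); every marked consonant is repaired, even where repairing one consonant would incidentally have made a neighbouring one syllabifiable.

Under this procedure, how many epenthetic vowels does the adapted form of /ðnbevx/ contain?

After substitution the input is /pfʃevx/.
The unsyllabifiable consonants are /p/, /f/, /x/; each receives one epenthetic vowel.

3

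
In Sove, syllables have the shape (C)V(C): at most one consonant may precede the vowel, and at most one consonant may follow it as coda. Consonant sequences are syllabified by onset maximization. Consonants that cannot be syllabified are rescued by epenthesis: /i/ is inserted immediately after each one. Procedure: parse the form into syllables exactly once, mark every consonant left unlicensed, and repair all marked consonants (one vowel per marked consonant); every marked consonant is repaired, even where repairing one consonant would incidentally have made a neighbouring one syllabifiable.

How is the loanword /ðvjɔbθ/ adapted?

ðivijɔbθi

The consonants /ð/, /v/, /θ/ cannot be parsed into a legal (C)V(C) syllable (at most one coda consonant is licensed; onsets are limited to one consonant).
Each unlicensed consonant becomes the onset of a new syllable: /ð/ → /ði/, /v/ → /vi/, /θ/ → /θi/.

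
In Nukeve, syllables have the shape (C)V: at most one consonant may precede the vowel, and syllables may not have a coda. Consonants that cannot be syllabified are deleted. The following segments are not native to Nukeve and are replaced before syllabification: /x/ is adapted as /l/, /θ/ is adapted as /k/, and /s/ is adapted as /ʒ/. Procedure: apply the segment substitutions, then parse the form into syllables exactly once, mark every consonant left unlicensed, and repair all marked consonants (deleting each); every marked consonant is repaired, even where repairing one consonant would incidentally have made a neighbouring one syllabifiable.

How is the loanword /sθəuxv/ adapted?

Substitution: /s/ → /ʒ/, /θ/ → /k/, /x/ → /l/, giving /ʒkəulv/.
The consonants /ʒ/, /l/, /v/ cannot be parsed into a legal (C)V syllable (no codas are permitted; onsets are limited to one consonant).
Deletion applies to /ʒ/, /l/, /v/.

kəu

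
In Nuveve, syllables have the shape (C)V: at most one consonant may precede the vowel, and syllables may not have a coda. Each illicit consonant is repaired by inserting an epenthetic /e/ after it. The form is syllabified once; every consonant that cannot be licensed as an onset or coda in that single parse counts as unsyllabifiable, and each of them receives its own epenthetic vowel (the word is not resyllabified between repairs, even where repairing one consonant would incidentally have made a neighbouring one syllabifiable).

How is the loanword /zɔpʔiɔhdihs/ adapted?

Syllabifying with onset maximization leaves /p/, /h/, /h/, /s/ stranded (no codas are permitted; onsets are limited to one consonant).
Inserting the epenthetic vowel yields /p/ → /pe/, /h/ → /he/, /h/ → /he/, /s/ → /se/.

zɔpeʔiɔhedihese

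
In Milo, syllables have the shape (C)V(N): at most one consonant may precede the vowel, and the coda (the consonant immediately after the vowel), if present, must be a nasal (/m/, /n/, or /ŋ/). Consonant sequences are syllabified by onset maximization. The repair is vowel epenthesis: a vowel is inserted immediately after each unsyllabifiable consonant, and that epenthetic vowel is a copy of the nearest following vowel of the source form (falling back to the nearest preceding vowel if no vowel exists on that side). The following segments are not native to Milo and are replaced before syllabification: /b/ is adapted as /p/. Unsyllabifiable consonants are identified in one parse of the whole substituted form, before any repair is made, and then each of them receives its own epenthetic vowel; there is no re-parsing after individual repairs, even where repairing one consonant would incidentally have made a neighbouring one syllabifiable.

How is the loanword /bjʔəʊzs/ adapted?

pəjəʔəʊzʊsʊ

Substitution: /b/ → /p/, giving /pjʔəʊzs/.
The consonants /p/, /j/, /z/, /s/ cannot be parsed into a legal (C)V(N) syllable (only a nasal (/m/, /n/, or /ŋ/) is licensed in coda position; onsets are limited to one consonant).
Each unlicensed consonant becomes the onset of a new syllable: /p/ → /pə/, /j/ → /jə/, /z/ → /zʊ/, /s/ → /sʊ/.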